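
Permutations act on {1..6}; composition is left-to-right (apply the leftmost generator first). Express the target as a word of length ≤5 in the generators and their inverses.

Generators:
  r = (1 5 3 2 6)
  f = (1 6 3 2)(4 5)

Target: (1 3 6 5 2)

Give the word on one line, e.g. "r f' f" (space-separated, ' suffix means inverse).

  after r': (1 6 2 3 5)
  after r': (1 2 5 6 3)
  after r': (1 3 6 5 2)

r' r' r'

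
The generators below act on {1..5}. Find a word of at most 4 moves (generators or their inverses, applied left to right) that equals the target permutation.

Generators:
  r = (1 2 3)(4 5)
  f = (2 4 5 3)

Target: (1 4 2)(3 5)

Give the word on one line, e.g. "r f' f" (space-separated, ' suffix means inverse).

  after r': (1 3 2)(4 5)
  after f': (1 5 2)
  after f': (1 4 2)(3 5)

r' f' f'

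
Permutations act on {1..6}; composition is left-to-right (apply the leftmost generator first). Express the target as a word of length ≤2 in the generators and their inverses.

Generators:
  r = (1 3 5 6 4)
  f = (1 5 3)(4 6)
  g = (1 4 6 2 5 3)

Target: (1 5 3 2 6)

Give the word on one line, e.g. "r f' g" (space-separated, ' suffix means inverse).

f' g'

  after f': (1 3 5)(4 6)
  after g': (1 5 3 2 6)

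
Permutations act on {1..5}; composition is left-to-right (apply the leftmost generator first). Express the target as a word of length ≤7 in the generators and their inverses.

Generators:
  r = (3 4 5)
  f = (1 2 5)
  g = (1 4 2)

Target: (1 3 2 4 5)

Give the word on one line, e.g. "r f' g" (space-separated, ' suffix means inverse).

g' g' f' r' f'

  after g': (1 2 4)
  after g': (1 4 2)
  after f': (1 4)(2 5)
  after r': (1 3 5 2 4)
  after f': (1 3 2 4 5)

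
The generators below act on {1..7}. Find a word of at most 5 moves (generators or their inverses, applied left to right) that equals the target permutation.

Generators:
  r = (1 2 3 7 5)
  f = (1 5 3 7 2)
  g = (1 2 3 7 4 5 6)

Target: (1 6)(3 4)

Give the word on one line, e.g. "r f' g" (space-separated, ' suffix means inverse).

f g r' f'

  after f: (1 5 3 7 2)
  after g: (1 6)(3 4 5 7)
  after r': (1 6 5 3 4 7 2)
  after f': (1 6)(3 4)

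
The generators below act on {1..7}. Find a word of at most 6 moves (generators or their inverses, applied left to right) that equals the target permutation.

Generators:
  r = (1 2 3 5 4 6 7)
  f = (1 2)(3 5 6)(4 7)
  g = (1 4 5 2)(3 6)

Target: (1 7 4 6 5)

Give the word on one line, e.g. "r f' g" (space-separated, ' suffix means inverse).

g' g' g' f

  after g': (1 2 5 4)(3 6)
  after g': (1 5)(2 4)
  after g': (1 4 5 2)(3 6)
  after f: (1 7 4 6 5)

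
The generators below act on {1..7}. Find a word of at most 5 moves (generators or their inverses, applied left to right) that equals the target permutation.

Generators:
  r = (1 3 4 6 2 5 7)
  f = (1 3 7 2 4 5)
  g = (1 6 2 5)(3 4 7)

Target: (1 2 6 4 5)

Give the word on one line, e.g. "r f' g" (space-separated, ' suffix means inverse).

r' f r g'

  after r': (1 7 5 2 6 4 3)
  after f: (1 2 6 5 4 7)
  after r: (1 5 6 7 3 4)
  after g': (1 2 6 4 5)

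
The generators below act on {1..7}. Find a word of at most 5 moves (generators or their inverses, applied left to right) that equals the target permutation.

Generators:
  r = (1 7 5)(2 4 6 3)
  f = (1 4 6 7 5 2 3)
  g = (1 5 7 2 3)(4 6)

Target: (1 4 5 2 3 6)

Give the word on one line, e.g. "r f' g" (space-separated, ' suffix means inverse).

  after f: (1 4 6 7 5 2 3)
  after f: (1 6 5 3 4 7 2)
  after g': (1 4 5 2 3 6)

f f g'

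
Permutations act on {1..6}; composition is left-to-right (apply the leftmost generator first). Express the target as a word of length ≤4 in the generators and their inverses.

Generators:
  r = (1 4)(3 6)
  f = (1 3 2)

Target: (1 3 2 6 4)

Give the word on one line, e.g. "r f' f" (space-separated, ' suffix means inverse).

r' f' r f

  after r': (1 4)(3 6)
  after f': (1 4 2 3 6)
  after r: (2 6 4)
  after f: (1 3 2 6 4)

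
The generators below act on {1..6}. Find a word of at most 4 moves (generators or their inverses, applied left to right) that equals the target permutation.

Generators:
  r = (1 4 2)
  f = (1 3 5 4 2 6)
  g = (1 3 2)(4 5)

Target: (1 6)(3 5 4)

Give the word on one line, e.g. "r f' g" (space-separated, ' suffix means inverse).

  after r': (1 2 4)
  after f: (1 6)(3 5 4)

r' f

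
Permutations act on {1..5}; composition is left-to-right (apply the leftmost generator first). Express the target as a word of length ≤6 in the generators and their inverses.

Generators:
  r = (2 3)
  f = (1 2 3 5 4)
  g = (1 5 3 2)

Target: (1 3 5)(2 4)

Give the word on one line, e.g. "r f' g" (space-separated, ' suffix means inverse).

  after f: (1 2 3 5 4)
  after f: (1 3 4 2 5)
  after g': (1 5 2)(3 4)
  after f': (1 3 5)(2 4)

f f g' f'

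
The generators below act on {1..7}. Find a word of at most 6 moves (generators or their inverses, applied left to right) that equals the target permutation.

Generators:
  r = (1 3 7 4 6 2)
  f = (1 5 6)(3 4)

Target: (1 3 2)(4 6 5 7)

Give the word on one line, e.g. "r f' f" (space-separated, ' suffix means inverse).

r' f r' f r

  after r': (1 2 6 4 7 3)
  after f: (1 2)(3 5 6)(4 7)
  after r': (1 6)(3 5 4)
  after f: (3 6 5)
  after r: (1 3 2)(4 6 5 7)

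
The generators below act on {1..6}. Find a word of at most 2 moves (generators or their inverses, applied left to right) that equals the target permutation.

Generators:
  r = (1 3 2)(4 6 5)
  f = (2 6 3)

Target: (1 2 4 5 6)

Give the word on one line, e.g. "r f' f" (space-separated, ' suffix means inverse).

  after f: (2 6 3)
  after r': (1 2 4 5 6)

f r'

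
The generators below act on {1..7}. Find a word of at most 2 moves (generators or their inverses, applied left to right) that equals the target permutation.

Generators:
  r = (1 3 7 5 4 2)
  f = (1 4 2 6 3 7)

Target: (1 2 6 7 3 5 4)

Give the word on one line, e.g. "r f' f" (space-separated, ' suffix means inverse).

f r

  after f: (1 4 2 6 3 7)
  after r: (1 2 6 7 3 5 4)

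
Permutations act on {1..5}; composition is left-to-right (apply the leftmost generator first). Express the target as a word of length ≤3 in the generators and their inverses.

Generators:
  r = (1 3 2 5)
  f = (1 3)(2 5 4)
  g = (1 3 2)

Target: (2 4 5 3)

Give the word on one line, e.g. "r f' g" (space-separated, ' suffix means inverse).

f' g'

  after f': (1 3)(2 4 5)
  after g': (2 4 5 3)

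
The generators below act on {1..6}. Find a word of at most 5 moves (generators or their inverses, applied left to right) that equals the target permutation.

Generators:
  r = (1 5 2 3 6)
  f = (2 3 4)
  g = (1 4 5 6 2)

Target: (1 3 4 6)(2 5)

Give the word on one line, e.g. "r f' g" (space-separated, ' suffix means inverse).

  after f': (2 4 3)
  after r': (1 6 3 5)(2 4)
  after r': (1 3)(2 4 5 6)
  after g: (1 3 4 6)(2 5)

f' r' r' g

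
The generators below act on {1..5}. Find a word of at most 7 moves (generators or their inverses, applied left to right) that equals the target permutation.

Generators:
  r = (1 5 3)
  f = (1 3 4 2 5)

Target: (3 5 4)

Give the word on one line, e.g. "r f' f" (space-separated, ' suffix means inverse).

r f' r' f r'

  after r: (1 5 3)
  after f': (1 2 4 3 5)
  after r': (1 2 4 5 3)
  after f: (1 5 4)
  after r': (3 5 4)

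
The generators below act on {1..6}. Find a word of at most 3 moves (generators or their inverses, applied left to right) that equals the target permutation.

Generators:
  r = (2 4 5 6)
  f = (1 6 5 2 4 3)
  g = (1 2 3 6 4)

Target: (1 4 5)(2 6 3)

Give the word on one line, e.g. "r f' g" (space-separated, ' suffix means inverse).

  after f': (1 3 4 2 5 6)
  after f': (1 4 5)(2 6 3)

f' f'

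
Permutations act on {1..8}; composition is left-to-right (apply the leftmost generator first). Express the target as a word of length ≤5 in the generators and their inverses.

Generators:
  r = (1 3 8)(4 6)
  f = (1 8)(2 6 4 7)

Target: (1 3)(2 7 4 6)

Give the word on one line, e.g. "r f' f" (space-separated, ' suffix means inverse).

  after f': (1 8)(2 7 4 6)
  after r: (2 7 6)(3 8)
  after r: (1 3)(2 7 4 6)

f' r r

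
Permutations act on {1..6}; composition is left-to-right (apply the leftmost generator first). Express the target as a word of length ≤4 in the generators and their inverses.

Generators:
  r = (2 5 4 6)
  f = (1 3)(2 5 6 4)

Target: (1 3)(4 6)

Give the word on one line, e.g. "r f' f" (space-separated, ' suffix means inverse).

r' f' r'

  after r': (2 6 4 5)
  after f': (1 3)(2 5 4)
  after r': (1 3)(4 6)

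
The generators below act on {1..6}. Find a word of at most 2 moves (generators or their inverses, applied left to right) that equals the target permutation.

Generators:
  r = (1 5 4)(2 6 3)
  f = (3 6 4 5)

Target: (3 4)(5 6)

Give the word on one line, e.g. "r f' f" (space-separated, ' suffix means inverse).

f' f'

  after f': (3 5 4 6)
  after f': (3 4)(5 6)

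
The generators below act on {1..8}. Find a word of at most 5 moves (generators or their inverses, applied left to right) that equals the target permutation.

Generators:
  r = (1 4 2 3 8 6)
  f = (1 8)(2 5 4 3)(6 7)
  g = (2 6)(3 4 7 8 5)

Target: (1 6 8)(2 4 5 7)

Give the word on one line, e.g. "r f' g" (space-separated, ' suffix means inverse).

g' g' r'

  after g': (2 6)(3 5 8 7 4)
  after g': (3 8 4 5 7)
  after r': (1 6 8)(2 4 5 7)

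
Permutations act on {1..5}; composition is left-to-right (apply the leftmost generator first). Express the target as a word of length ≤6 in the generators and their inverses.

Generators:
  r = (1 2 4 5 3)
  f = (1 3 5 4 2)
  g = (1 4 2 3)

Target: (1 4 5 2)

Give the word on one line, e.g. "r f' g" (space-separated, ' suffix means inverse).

  after g': (1 3 2 4)
  after f': (2 5 3 4)
  after r: (1 2 3 5)
  after r: (1 4 5 2)

g' f' r r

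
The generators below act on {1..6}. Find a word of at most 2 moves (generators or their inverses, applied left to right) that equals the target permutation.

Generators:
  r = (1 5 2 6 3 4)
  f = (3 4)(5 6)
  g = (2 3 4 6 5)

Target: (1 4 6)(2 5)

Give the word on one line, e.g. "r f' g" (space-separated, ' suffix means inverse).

  after f: (3 4)(5 6)
  after r': (1 4 6)(2 5)

f r'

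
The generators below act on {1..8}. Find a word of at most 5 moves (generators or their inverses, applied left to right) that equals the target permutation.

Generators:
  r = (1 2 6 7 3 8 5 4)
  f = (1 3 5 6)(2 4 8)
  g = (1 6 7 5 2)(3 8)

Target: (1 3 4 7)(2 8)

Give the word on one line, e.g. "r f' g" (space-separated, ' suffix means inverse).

  after r: (1 2 6 7 3 8 5 4)
  after f: (1 4 3 2)(5 8 6 7)
  after f: (1 8)(2 3 4 5)(6 7)
  after g': (1 3 4 7)(2 8)

r f f g'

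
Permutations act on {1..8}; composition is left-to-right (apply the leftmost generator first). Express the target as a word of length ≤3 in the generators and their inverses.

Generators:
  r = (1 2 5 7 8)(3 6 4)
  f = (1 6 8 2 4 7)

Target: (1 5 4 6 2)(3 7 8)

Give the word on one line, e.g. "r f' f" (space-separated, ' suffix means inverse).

  after f': (1 7 4 2 8 6)
  after r': (1 5 2 7 6 8 3 4)
  after f: (1 5 4 6 2)(3 7 8)

f' r' f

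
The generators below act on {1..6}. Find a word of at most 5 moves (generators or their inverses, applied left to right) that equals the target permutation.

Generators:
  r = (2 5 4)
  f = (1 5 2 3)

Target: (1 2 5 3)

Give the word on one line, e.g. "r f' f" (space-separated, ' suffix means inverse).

  after r': (2 4 5)
  after f: (1 5 3)(2 4)
  after r': (1 2 5 3)

r' f r'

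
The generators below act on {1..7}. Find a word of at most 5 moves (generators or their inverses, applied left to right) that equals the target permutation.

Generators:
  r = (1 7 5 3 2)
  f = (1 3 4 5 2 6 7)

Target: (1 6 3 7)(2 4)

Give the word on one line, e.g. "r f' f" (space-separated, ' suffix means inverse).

r' f r r

  after r': (1 2 3 5 7)
  after f: (1 6 7 3 2 4 5)
  after r: (1 6 5 7 2 4 3)
  after r: (1 6 3 7)(2 4)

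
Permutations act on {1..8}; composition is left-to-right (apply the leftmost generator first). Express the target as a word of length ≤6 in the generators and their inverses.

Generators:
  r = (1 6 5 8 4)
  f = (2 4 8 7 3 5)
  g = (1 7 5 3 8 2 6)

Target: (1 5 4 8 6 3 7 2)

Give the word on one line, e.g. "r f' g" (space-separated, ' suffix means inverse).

r' g f r'

  after r': (1 4 8 5 6)
  after g: (1 4 2 6 7 5)(3 8)
  after f: (1 8 5)(2 6 3 7)
  after r': (1 5 4 8 6 3 7 2)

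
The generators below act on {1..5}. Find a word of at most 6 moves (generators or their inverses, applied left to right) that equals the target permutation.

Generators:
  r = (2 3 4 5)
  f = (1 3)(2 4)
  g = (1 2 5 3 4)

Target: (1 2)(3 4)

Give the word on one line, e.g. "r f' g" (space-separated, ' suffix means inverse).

g f g' f' g

  after g: (1 2 5 3 4)
  after f: (1 4 3 2 5)
  after g': (1 3)(4 5)
  after f': (2 4 5)
  after g: (1 2)(3 4)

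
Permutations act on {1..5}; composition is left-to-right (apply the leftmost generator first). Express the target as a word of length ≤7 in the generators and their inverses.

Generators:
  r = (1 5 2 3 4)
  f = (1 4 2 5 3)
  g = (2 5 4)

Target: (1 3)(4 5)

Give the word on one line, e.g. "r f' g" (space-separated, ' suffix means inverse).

f r g' g' f'

  after f: (1 4 2 5 3)
  after r: (3 5 4)
  after g': (2 4 3)
  after g': (2 5)(3 4)
  after f': (1 3)(4 5)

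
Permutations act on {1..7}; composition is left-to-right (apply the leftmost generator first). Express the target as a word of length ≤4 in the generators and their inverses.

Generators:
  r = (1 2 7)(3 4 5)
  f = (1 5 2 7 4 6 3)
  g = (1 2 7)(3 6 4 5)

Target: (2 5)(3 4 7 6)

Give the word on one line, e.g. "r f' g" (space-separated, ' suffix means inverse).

  after g: (1 2 7)(3 6 4 5)
  after f: (1 7 5)(2 4)
  after r': (1 2 3 5 7 4)
  after g': (2 5)(3 4 7 6)

g f r' g'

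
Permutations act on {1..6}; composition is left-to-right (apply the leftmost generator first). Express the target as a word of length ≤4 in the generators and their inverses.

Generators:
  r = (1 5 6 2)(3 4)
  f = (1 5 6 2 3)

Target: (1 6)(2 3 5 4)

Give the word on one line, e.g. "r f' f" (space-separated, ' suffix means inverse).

  after f: (1 5 6 2 3)
  after r: (1 6)(2 4 3 5)
  after f: (1 2 4)(3 6 5)
  after r': (1 6)(2 3 5 4)

f r f r'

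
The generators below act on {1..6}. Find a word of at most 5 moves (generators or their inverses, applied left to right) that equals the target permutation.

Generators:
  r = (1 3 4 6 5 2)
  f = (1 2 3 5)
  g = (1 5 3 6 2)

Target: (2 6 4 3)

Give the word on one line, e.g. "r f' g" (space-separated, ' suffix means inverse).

  after f: (1 2 3 5)
  after f: (1 3)(2 5)
  after r': (2 6 4 3)

f f r'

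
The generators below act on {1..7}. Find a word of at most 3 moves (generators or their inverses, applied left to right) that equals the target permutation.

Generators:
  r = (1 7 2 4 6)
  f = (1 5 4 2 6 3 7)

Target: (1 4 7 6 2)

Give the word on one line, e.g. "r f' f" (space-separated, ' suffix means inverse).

r' r'

  after r': (1 6 4 2 7)
  after r': (1 4 7 6 2)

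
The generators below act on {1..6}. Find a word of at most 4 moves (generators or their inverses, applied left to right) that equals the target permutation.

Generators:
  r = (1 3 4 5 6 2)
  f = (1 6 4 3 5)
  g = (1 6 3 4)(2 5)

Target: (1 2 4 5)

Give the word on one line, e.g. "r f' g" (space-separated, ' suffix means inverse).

  after g': (1 4 3 6)(2 5)
  after f': (1 6 5 2 3)
  after r: (1 2 4 5)

g' f' r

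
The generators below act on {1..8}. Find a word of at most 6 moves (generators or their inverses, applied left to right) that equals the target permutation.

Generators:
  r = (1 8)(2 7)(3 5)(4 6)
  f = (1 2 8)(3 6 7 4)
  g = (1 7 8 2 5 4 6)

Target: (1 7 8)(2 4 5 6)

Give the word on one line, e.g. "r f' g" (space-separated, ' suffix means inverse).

r f' r r r

  after r: (1 8)(2 7)(3 5)(4 6)
  after f': (1 2 6 7)(3 5 4)
  after r: (1 7 8)(2 4 5 6)
  after r: (1 2 6 7)(3 5 4)
  after r: (1 7 8)(2 4 5 6)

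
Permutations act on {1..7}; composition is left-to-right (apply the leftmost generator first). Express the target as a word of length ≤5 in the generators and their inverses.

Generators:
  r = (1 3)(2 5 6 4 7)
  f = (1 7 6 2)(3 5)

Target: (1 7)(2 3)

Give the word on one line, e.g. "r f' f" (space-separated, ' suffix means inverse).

  after f: (1 7 6 2)(3 5)
  after f: (1 6)(2 7)
  after r: (1 4 7 5 6 3)
  after f: (1 4 6 5 2)(3 7)
  after r: (1 7)(2 3)

f f r f r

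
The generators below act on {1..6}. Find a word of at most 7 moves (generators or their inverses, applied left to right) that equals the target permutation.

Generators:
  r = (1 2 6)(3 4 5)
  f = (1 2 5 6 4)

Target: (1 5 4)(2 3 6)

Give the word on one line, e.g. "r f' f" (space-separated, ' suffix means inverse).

  after f: (1 2 5 6 4)
  after f: (1 5 4 2 6)
  after f: (1 6 2 4 5)
  after r': (1 2 3 5 6)
  after f: (1 5 4)(2 3 6)

f f f r' f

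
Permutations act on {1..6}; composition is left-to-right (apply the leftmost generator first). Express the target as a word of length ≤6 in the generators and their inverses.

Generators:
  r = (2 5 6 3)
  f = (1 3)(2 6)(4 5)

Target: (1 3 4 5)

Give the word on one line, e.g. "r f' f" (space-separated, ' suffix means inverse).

  after r: (2 5 6 3)
  after f': (1 3 6)(2 4 5)
  after r': (1 6)(2 4)(3 5)
  after f: (1 2 5)(3 4 6)
  after r': (1 3 4 5)

r f' r' f r'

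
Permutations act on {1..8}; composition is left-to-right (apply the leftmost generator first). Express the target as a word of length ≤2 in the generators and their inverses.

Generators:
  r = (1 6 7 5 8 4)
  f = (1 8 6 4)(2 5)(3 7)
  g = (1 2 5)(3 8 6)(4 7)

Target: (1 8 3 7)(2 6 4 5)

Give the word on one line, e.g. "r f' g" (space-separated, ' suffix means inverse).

g' r

  after g': (1 5 2)(3 6 8)(4 7)
  after r: (1 8 3 7)(2 6 4 5)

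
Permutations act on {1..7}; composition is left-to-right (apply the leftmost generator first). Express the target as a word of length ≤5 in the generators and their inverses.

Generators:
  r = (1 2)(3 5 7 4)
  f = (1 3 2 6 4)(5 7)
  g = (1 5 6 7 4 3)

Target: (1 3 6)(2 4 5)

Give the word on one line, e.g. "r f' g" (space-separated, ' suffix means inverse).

  after r: (1 2)(3 5 7 4)
  after f': (1 3 7 6 2 4)
  after g': (1 4 3 6 2 7 5)
  after r: (1 3 6)(2 4 5)

r f' g' r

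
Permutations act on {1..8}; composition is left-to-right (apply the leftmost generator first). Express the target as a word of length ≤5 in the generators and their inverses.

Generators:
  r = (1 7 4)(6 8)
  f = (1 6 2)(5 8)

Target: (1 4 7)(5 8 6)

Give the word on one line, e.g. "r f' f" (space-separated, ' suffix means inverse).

r' f' f' f'

  after r': (1 4 7)(6 8)
  after f': (1 4 7 2 6 5 8)
  after f': (1 4 7 6 8 2)
  after f': (1 4 7)(5 8 6)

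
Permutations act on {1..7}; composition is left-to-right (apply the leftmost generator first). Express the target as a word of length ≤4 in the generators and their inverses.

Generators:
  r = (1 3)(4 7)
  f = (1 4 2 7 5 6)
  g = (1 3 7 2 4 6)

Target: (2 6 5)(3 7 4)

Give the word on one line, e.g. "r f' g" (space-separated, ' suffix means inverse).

  after f': (1 6 5 7 2 4)
  after g: (2 6 5)(3 7 4)

f' g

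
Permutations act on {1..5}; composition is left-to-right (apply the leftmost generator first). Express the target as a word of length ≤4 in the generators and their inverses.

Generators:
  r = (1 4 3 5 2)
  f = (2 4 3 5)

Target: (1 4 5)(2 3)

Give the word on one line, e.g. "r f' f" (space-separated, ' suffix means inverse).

f r

  after f: (2 4 3 5)
  after r: (1 4 5)(2 3)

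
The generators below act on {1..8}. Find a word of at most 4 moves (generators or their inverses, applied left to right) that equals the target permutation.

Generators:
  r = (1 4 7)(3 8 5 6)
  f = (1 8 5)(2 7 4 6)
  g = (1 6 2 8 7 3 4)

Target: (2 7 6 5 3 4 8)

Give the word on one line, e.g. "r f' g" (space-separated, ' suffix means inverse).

  after g: (1 6 2 8 7 3 4)
  after f': (1 4 5 8 2)(3 7)
  after r': (2 7 6 5 3 4 8)

g f' r'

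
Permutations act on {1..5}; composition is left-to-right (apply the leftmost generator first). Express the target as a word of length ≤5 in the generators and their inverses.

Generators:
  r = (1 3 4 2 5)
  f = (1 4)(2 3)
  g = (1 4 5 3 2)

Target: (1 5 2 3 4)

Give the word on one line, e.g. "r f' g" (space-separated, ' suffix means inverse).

g' f' r' r'

  after g': (1 2 3 5 4)
  after f': (1 3 5)
  after r': (2 4 3)
  after r': (1 5 2 3 4)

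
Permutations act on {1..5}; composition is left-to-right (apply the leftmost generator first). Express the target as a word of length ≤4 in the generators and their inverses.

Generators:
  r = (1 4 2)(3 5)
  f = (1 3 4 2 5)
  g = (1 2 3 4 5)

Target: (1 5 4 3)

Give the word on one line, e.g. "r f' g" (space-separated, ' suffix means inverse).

r' f

  after r': (1 2 4)(3 5)
  after f: (1 5 4 3)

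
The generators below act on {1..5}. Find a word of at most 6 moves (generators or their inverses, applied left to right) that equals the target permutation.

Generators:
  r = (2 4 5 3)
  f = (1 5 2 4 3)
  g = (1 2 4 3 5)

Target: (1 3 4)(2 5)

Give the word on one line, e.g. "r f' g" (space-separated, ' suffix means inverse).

f' f' f' r'

  after f': (1 3 4 2 5)
  after f': (1 4 5 3 2)
  after f': (1 2 3 5 4)
  after r': (1 3 4)(2 5)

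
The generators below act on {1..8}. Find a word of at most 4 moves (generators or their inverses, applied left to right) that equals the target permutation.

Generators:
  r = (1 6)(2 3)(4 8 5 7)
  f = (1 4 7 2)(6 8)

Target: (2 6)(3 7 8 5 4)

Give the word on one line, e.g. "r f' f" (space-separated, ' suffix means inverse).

f' f' r f'

  after f': (1 2 7 4)(6 8)
  after f': (1 7)(2 4)
  after r: (1 4 3 2 8 5 7 6)
  after f': (2 6)(3 7 8 5 4)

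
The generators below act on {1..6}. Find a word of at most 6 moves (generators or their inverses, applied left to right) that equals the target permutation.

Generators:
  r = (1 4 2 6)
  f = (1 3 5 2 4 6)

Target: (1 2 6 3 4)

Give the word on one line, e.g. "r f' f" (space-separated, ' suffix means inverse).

f' r' f r

  after f': (1 6 4 2 5 3)
  after r': (1 2 5 3 6)
  after f: (1 4 6 3)
  after r: (1 2 6 3 4)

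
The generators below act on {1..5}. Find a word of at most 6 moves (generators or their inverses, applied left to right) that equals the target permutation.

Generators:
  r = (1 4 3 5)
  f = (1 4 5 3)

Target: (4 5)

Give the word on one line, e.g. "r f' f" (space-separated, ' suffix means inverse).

r r f f r'

  after r: (1 4 3 5)
  after r: (1 3)(4 5)
  after f: (3 4)
  after f: (1 4)(3 5)
  after r': (4 5)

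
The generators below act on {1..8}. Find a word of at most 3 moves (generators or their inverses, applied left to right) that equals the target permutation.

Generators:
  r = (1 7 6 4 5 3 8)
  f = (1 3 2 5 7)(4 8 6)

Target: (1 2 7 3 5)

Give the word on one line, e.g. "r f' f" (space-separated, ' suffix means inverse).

f' f' f'

  after f': (1 7 5 2 3)(4 6 8)
  after f': (1 5 3 7 2)(4 8 6)
  after f': (1 2 7 3 5)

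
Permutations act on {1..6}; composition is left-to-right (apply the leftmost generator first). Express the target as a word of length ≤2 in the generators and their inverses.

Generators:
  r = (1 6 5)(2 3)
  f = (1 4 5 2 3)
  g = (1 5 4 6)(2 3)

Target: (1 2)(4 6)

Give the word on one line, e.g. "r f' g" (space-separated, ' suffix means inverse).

f' g'

  after f': (1 3 2 5 4)
  after g': (1 2)(4 6)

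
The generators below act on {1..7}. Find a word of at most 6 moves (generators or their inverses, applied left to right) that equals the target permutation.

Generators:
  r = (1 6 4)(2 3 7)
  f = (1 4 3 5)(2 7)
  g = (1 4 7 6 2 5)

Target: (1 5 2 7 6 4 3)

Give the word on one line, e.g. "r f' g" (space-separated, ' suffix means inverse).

r' f' r' f f

  after r': (1 4 6)(2 7 3)
  after f': (3 7 4 6 5)
  after r': (1 4)(2 7 6 5)
  after f: (1 3 5 7 6)
  after f: (1 5 2 7 6 4 3)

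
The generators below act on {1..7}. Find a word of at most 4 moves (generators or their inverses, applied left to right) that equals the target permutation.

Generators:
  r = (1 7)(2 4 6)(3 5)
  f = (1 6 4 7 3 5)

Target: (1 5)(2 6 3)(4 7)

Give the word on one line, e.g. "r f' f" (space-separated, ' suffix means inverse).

f' f' r'

  after f': (1 5 3 7 4 6)
  after f': (1 3 4)(5 7 6)
  after r': (1 5)(2 6 3)(4 7)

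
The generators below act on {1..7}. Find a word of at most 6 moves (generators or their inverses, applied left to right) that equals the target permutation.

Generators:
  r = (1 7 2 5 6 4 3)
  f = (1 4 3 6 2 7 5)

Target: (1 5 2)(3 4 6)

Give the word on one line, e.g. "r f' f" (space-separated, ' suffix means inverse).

  after f': (1 5 7 2 6 3 4)
  after f': (1 7 6 4 5 2 3)
  after r': (2 4)(5 7)
  after f': (1 5 2)(3 4 6)

f' f' r' f'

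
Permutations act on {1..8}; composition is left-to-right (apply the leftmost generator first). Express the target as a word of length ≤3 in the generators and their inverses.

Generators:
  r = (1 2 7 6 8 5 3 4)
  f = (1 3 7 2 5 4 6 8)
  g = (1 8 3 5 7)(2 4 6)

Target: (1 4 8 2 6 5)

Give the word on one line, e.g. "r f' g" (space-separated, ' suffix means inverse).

  after g': (1 7 5 3 8)(2 6 4)
  after g': (1 5 8 7 3)(2 4 6)
  after f: (1 4 8 2 6 5)

g' g' f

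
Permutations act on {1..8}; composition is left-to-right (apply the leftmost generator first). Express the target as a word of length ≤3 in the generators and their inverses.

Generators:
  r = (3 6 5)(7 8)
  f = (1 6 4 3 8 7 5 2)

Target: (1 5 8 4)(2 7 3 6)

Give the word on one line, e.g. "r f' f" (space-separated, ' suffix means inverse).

  after f': (1 2 5 7 8 3 4 6)
  after f': (1 5 8 4)(2 7 3 6)

f' f'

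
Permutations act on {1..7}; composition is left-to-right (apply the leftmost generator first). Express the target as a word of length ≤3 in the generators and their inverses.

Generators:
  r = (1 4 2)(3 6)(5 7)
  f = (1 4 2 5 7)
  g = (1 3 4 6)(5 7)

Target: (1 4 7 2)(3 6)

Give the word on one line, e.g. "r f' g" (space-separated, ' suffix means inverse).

r' f'

  after r': (1 2 4)(3 6)(5 7)
  after f': (1 4 7 2)(3 6)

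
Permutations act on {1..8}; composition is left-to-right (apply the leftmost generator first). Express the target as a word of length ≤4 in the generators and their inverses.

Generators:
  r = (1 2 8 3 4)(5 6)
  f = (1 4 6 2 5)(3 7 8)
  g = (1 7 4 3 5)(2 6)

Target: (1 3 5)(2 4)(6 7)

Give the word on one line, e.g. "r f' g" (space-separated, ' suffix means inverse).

  after g: (1 7 4 3 5)(2 6)
  after r: (1 7)(2 5)(3 6 8)
  after f: (1 8 7 4 6 3 2)
  after f: (1 3 5)(2 4)(6 7)

g r f f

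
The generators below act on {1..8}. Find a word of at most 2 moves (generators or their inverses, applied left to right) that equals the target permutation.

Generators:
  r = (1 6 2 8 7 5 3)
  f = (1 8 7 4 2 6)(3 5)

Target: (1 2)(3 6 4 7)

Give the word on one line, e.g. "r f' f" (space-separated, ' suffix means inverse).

r f'

  after r: (1 6 2 8 7 5 3)
  after f': (1 2)(3 6 4 7)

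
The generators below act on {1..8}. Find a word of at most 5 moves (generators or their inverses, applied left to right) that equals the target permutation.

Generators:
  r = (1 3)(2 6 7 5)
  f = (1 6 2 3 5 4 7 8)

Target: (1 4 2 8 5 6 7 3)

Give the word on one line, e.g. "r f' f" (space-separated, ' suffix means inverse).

f' f' f'

  after f': (1 8 7 4 5 3 2 6)
  after f': (1 7 5 2)(3 6 8 4)
  after f': (1 4 2 8 5 6 7 3)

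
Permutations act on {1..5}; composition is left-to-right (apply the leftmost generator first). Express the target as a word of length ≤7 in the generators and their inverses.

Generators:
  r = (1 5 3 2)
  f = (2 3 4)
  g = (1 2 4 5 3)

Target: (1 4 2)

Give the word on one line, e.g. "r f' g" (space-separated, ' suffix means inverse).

  after f': (2 4 3)
  after g': (1 3)(4 5)
  after f: (1 4 5 2 3)
  after r: (1 4 3 5)
  after r: (1 4 2)

f' g' f r r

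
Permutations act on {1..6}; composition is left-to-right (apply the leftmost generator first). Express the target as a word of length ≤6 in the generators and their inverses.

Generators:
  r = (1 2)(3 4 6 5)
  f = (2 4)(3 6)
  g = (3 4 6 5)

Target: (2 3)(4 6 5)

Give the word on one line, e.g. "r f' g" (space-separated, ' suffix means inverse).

g g f' g f

  after g: (3 4 6 5)
  after g: (3 6)(4 5)
  after f': (2 4 5)
  after g: (2 6 5)(3 4)
  after f: (2 3)(4 6 5)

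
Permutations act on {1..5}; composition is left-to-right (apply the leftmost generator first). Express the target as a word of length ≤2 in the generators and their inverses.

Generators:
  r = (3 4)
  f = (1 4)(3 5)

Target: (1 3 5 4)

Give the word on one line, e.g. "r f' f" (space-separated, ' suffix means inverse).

f r

  after f: (1 4)(3 5)
  after r: (1 3 5 4)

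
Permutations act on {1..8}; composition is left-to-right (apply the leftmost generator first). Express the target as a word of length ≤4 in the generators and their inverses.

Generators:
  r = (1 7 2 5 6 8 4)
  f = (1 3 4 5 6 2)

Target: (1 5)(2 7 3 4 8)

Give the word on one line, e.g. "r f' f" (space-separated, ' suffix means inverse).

  after r': (1 4 8 6 5 2 7)
  after f: (1 5)(2 7 3 4 8)

r' f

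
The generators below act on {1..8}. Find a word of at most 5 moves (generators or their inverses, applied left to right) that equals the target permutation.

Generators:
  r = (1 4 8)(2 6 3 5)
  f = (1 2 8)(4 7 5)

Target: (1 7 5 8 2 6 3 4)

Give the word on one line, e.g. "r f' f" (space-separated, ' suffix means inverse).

  after r: (1 4 8)(2 6 3 5)
  after f: (1 7 5 8 2 6 3 4)
  after f: (1 5)(2 6 3 7 4)
  after f: (1 4 8)(2 6 3 5)
  after f: (1 7 5 8 2 6 3 4)

r f f f f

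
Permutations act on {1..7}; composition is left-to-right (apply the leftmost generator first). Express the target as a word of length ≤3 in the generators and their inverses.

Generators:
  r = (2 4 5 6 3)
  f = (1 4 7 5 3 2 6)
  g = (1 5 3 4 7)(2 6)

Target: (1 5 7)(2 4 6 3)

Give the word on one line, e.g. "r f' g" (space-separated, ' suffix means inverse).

  after r': (2 3 6 5 4)
  after g: (1 5 7)(2 4 6 3)

r' g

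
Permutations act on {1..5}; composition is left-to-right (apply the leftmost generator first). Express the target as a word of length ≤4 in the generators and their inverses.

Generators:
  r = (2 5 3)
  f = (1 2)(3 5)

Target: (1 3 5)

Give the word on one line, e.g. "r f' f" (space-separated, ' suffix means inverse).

  after f: (1 2)(3 5)
  after r: (1 5 2)
  after f': (1 3 5)

f r f'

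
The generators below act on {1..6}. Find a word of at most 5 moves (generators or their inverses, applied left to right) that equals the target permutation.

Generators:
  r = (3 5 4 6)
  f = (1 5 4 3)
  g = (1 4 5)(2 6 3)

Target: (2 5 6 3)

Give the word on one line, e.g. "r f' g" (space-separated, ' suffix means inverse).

  after g': (1 5 4)(2 3 6)
  after f: (1 4 5 3 6 2)
  after g': (2 5 6 3)

g' f g'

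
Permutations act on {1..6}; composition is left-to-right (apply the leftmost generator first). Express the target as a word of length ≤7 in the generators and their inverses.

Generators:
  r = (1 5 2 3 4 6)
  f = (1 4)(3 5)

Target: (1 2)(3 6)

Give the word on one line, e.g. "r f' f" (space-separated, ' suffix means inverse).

  after r': (1 6 4 3 2 5)
  after r': (1 4 2)(3 5 6)
  after r': (1 3)(2 6)(4 5)
  after f: (1 5)(2 6)(3 4)
  after r: (1 2)(3 6)

r' r' r' f r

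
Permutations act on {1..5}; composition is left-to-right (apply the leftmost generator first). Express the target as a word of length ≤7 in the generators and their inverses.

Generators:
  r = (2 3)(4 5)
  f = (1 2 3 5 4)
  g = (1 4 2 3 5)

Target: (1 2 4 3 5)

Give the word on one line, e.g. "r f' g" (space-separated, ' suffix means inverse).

  after g': (1 5 3 2 4)
  after f: (1 4 2)
  after r': (1 5 4 3 2)
  after g': (1 3 4 2 5)
  after r': (1 2 4 3 5)

g' f r' g' r'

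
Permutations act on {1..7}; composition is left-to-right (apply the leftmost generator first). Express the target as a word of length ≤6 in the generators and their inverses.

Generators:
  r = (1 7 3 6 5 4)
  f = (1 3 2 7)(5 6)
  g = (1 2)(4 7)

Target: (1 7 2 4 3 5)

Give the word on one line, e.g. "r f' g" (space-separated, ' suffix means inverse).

r g f' g'

  after r: (1 7 3 6 5 4)
  after g: (1 4 2)(3 6 5 7)
  after f': (1 4 3 5 2 7)
  after g': (1 7 2 4 3 5)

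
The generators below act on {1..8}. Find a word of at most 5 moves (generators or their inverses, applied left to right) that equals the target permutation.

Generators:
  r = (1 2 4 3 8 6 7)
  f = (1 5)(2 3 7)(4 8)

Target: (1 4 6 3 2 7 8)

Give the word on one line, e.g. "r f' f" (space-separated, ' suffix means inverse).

  after r': (1 7 6 8 3 4 2)
  after f: (1 2 5)(3 8 7 6 4)
  after f: (1 3 4 7 6 8 2)
  after r': (1 4 6 3 2 7 8)

r' f f r'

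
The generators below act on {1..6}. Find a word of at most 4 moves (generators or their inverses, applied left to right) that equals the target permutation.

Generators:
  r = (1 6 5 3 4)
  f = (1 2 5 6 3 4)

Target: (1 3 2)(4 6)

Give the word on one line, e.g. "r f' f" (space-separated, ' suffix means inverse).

  after r': (1 4 3 5 6)
  after f': (1 3 2)(4 6)

r' f'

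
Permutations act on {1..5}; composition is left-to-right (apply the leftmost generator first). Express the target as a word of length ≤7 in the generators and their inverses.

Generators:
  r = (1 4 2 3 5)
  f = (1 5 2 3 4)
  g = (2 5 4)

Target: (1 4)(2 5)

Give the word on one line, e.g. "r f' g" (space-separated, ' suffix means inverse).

  after g: (2 5 4)
  after g: (2 4 5)
  after f': (1 4)(2 3)
  after r': (3 4 5)
  after f': (1 4)(2 5)

g g f' r' f'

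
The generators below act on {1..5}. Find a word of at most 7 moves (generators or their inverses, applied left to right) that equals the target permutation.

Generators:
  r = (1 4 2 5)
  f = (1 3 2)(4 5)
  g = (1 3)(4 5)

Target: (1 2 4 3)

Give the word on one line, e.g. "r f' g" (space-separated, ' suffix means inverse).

f g' r' g' r

  after f: (1 3 2)(4 5)
  after g': (2 3)
  after r': (1 5 2 3 4)
  after g': (1 4 3 5 2)
  after r: (1 2 4 3)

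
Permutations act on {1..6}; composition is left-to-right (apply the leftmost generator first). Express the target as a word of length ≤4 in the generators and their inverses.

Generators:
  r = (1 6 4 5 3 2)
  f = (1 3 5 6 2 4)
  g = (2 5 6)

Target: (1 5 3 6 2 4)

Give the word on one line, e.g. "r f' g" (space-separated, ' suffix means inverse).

  after f': (1 4 2 6 5 3)
  after r': (1 6 4 3 2)
  after f': (1 5 3 6 2 4)

f' r' f'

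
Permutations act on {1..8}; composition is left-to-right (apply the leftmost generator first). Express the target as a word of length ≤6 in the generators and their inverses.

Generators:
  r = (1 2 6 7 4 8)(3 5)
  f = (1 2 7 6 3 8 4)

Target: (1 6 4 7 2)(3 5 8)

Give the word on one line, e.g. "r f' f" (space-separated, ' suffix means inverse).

  after r': (1 8 4 7 6 2)(3 5)
  after r': (1 4 6)(2 8 7)
  after r': (1 7)(2 4)(3 5)(6 8)
  after f: (1 6 4 7 2)(3 5 8)

r' r' r' f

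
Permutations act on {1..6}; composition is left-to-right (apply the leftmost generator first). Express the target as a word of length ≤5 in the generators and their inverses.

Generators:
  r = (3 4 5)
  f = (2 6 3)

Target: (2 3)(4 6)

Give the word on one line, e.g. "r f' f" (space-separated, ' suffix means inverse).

f' r' f' r

  after f': (2 3 6)
  after r': (2 5 4 3 6)
  after f': (2 5 4 6 3)
  after r: (2 3)(4 6)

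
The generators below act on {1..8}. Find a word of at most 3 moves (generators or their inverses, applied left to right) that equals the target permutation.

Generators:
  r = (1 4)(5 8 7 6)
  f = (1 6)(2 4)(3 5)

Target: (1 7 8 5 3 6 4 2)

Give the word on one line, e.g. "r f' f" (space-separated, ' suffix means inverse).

  after f': (1 6)(2 4)(3 5)
  after r': (1 7 8 5 3 6 4 2)

f' r'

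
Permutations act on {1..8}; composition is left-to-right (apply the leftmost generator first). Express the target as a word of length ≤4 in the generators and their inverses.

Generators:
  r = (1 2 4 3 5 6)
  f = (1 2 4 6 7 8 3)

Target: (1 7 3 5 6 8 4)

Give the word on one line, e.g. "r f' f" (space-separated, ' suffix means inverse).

f r' r' f

  after f: (1 2 4 6 7 8 3)
  after r': (3 6 7 8 4 5)
  after r': (1 6 7 8 2)(3 5 4)
  after f: (1 7 3 5 6 8 4)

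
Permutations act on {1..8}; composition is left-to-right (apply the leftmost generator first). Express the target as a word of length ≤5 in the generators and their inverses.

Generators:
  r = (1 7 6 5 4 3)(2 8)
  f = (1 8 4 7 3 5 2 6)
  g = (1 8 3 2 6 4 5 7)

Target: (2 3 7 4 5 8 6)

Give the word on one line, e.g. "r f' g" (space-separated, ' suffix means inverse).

  after g: (1 8 3 2 6 4 5 7)
  after r: (1 2 5 6 3 8)
  after g': (1 3)(2 4 6 8 7 5)
  after r: (2 3 7 4 5 8 6)

g r g' r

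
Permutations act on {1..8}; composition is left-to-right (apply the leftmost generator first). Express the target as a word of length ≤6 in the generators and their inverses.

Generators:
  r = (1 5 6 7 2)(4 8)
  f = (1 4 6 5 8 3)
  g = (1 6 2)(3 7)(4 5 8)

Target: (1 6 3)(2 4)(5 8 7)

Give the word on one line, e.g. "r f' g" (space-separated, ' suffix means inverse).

  after g': (1 2 6)(3 7)(4 8 5)
  after f': (1 2 4 5)(3 7 8 6)
  after r: (2 8 7 4 6 3)
  after g': (1 2 5 4)(3 6 7 8)
  after g': (1 6 3)(2 4)(5 8 7)

g' f' r g' g'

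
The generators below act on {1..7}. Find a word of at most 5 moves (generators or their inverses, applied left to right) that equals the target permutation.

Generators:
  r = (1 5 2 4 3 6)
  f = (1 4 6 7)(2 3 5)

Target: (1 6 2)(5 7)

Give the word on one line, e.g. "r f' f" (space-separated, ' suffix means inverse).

  after f': (1 7 6 4)(2 5 3)
  after f': (1 6)(2 3 5)(4 7)
  after r: (2 6 5 4 7 3)
  after f': (1 7 2 4 6 3 5)
  after f': (1 6 2)(5 7)

f' f' r f' f'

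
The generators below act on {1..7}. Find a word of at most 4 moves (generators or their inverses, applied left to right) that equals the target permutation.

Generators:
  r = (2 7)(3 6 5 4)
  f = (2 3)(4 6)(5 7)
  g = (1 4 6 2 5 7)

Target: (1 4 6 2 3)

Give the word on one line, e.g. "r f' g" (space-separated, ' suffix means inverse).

r' r' f g

  after r': (2 7)(3 4 5 6)
  after r': (3 5)(4 6)
  after f: (2 3 7 5)
  after g: (1 4 6 2 3)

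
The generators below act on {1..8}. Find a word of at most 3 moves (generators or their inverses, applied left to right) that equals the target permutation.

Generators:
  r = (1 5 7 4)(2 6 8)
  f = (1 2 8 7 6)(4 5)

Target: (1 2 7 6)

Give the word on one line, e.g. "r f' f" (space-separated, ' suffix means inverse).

  after f': (1 6 7 8 2)(4 5)
  after r: (1 8 6 4 7 2 5)
  after r: (1 2 7 6)

f' r r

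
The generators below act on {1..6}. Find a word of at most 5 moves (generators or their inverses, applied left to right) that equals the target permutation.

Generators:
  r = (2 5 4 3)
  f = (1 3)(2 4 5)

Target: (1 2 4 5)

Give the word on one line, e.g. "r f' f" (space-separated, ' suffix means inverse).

  after f': (1 3)(2 5 4)
  after r: (1 2 4 5 3)
  after f': (1 5)
  after f': (1 4 2 5 3)
  after f': (1 2 4 5)

f' r f' f' f'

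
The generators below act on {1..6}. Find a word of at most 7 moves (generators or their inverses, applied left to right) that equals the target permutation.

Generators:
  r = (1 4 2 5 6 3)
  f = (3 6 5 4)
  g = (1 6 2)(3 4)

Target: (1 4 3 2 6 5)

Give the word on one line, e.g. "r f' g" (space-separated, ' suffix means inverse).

g g r' g f'

  after g: (1 6 2)(3 4)
  after g: (1 2 6)
  after r': (1 4)(2 5)(3 6)
  after g: (1 3 2 5)(4 6)
  after f': (1 4 3 2 6 5)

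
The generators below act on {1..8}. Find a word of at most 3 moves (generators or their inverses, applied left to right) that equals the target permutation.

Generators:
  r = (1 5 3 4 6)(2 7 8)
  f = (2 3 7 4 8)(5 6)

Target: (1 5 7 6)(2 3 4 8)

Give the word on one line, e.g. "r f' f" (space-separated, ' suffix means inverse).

  after f': (2 8 4 7 3)(5 6)
  after r': (1 6)(2 7 5 4)(3 8)
  after f': (1 5 7 6)(2 3 4 8)

f' r' f'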